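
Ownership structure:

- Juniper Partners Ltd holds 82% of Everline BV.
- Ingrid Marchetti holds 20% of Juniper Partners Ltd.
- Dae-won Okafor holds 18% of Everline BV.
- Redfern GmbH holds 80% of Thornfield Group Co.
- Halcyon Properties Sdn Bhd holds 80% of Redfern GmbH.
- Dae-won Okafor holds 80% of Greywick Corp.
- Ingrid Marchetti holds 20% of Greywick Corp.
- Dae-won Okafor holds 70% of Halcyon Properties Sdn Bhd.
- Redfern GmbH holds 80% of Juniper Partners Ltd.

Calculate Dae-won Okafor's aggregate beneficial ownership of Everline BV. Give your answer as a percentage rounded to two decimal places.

54.74%

Dae-won reaches Everline along 2 paths.
Direct stake: 18% = 18%.
Via Halcyon → Redfern → Juniper: 70% × 80% × 80% × 82% = 36.736%.
Total: 18% + 36.736% = 54.736%.
Rounded: 54.74%.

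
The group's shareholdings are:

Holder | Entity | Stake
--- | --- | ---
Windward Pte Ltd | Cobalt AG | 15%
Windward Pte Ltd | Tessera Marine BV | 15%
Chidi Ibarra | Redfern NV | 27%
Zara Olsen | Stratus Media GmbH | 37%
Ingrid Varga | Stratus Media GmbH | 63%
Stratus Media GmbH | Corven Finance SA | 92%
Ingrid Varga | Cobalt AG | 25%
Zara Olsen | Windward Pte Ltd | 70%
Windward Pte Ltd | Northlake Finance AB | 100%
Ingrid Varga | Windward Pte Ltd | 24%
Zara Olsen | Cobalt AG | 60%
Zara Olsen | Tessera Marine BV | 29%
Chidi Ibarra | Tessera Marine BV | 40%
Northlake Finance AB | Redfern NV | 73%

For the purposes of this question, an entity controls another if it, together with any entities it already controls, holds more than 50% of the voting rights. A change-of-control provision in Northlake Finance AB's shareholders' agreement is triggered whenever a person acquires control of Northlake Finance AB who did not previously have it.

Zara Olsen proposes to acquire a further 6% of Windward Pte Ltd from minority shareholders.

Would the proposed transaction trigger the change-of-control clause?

No

The purchase changes only Zara's holdings, so Zara is the only person who could newly come to control Northlake.
Zara holds 70% of Windward, so Zara controls Windward.
Windward holds 100% of Northlake, so Zara controls Northlake.
So Zara already controls Northlake before the transaction.
After the purchase, Zara's direct stake in Windward rises to 70% + 6% = 76%.
Zara controlled Northlake already, so this is not a new person acquiring control; every other person's position is unchanged or reduced.
No new person acquires control, so the clause is not triggered.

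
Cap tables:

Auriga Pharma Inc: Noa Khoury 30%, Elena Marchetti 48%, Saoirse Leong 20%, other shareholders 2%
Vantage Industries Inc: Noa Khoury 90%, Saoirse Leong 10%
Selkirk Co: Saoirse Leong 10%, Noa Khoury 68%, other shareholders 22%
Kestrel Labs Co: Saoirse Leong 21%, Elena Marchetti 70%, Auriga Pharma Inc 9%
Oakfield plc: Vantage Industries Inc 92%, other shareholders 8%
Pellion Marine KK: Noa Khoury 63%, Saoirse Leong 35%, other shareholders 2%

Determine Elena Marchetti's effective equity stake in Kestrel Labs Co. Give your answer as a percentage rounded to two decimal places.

Elena reaches Kestrel along 2 paths.
Direct stake: 70% = 70%.
Via Auriga: 48% × 9% = 4.32%.
Total: 70% + 4.32% = 74.32%.

74.32%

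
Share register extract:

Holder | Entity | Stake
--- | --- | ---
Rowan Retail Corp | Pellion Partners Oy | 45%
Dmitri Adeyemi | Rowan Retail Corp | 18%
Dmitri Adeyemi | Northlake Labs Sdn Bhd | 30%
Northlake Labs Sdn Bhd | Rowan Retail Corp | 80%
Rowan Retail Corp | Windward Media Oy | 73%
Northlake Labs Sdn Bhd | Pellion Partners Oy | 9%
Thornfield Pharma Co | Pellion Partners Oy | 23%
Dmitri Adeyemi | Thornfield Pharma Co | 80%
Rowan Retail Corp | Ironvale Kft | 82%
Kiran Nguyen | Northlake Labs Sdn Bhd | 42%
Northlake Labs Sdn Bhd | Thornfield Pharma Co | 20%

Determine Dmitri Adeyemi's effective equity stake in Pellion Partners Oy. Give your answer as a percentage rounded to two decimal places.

Dmitri reaches Pellion along 5 paths.
Via Rowan: 18% × 45% = 8.1%.
Via Northlake → Rowan: 30% × 80% × 45% = 10.8%.
Via Thornfield: 80% × 23% = 18.4%.
Via Northlake → Thornfield: 30% × 20% × 23% = 1.38%.
Via Northlake: 30% × 9% = 2.7%.
Total: 8.1% + 10.8% + 18.4% + 1.38% + 2.7% = 41.38%.

41.38%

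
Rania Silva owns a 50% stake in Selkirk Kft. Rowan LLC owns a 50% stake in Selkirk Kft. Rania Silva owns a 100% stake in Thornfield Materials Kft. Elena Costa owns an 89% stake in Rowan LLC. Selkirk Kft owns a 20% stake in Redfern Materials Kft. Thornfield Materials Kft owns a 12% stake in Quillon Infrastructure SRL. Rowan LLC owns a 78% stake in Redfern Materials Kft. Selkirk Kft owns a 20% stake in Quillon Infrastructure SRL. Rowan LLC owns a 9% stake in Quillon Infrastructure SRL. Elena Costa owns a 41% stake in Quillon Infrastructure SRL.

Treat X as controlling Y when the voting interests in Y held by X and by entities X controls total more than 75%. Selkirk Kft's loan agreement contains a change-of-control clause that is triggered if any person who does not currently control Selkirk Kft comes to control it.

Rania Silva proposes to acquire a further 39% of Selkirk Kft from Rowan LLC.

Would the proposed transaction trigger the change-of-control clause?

The purchase adds only to Rania's holdings (Rowan's stake shrinks), so Rania is the only person who could newly come to control Selkirk.
Rania holds 100% of Thornfield, so Rania controls Thornfield.
In Selkirk, Rania's side holds only 50%, not > 75%.
So before the transaction, Rania does not control Selkirk.
After the purchase, Rania's direct stake in Selkirk rises to 50% + 39% = 89%, and Rowan's stake falls to 11%.
Rania holds 89% of Selkirk, so Rania controls Selkirk.
Rania did not control Selkirk before and does after, so the clause is triggered.

Yes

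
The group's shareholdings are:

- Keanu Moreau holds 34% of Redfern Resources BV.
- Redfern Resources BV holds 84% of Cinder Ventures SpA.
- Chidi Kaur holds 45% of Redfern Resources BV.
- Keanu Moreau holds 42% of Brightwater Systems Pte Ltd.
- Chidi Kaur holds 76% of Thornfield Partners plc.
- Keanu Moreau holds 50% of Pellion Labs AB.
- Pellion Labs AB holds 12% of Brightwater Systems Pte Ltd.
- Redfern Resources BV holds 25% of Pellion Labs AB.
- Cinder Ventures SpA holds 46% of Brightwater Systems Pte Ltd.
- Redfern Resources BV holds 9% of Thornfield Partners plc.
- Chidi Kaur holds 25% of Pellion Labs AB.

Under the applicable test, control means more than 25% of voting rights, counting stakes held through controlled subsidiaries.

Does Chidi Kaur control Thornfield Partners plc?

Yes

Chidi holds 45% of Redfern, so Chidi controls Redfern.
Chidi and Redfern together hold 76% + 9% = 85% of Thornfield, so Chidi controls Thornfield.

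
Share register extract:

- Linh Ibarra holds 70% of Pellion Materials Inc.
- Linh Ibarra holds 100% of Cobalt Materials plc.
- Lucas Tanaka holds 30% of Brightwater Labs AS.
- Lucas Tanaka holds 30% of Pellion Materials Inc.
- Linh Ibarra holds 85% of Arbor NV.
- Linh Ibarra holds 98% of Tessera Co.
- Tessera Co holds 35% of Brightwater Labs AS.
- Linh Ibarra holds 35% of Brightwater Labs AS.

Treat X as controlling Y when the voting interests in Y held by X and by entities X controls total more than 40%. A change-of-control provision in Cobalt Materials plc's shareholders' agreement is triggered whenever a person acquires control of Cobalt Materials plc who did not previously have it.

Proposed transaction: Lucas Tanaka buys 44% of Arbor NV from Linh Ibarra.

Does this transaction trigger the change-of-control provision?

The purchase adds only to Lucas's holdings (Linh's stake shrinks), so Lucas is the only person who could newly come to control Cobalt.
Lucas's largest direct stake is 30% in Pellion, which does not meet the threshold, so Lucas controls no company.
Neither Lucas nor any entity Lucas controls holds any voting interest in Cobalt.
So before the transaction, Lucas does not control Cobalt.
After the purchase, Lucas holds 44% of Arbor directly, and Linh's stake falls to 41%.
Lucas holds 44% of Arbor, so Lucas controls Arbor.
After the transaction, neither Lucas nor any entity Lucas controls holds a voting interest in Cobalt, so Lucas still does not control it.
No new person acquires control, so the clause is not triggered.

No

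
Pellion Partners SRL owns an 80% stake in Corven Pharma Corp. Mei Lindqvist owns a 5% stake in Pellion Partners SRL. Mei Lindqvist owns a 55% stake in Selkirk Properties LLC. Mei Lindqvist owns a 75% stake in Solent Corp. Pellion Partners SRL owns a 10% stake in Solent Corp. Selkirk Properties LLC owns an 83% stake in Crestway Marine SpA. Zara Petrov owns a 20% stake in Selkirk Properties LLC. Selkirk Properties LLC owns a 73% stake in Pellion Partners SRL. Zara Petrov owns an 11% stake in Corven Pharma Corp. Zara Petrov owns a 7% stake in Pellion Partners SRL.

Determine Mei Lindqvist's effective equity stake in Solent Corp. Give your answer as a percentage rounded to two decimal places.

Mei reaches Solent along 3 paths.
Direct stake: 75% = 75%.
Via Pellion: 5% × 10% = 0.5%.
Via Selkirk → Pellion: 55% × 73% × 10% = 4.015%.
Total: 75% + 0.5% + 4.015% = 79.515%.
Rounded: 79.52%.

79.52%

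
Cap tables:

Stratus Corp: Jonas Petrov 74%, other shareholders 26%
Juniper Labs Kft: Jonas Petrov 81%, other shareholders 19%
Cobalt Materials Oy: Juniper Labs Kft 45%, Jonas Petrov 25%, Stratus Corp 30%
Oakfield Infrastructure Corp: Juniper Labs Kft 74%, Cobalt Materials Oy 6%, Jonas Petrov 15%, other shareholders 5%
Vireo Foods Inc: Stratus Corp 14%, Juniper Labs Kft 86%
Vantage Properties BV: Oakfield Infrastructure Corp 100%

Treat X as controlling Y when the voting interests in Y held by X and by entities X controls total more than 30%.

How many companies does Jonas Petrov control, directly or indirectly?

Jonas holds 74% of Stratus, so Jonas controls Stratus.
Jonas holds 81% of Juniper, so Jonas controls Juniper.
Juniper and Jonas and Stratus together hold 45% + 25% + 30% = 100% of Cobalt, so Jonas controls Cobalt.
Juniper and Cobalt and Jonas together hold 74% + 6% + 15% = 95% of Oakfield, so Jonas controls Oakfield.
Stratus and Juniper together hold 14% + 86% = 100% of Vireo, so Jonas controls Vireo.
Oakfield holds 100% of Vantage, so Jonas controls Vantage.
Jonas controls 6 companies.

6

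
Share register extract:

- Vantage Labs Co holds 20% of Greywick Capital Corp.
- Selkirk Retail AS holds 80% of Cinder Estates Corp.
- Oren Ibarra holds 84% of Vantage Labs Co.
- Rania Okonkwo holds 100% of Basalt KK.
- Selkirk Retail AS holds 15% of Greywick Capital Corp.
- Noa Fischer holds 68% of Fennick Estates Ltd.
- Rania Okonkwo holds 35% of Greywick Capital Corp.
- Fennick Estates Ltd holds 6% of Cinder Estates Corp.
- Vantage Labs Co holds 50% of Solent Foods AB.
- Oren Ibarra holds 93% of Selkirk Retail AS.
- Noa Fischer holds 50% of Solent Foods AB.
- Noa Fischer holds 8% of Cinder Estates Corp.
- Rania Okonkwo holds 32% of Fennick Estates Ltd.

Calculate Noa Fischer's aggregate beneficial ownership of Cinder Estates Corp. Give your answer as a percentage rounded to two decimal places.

12.08%

Noa reaches Cinder along 2 paths.
Via Fennick: 68% × 6% = 4.08%.
Direct stake: 8% = 8%.
Total: 4.08% + 8% = 12.08%.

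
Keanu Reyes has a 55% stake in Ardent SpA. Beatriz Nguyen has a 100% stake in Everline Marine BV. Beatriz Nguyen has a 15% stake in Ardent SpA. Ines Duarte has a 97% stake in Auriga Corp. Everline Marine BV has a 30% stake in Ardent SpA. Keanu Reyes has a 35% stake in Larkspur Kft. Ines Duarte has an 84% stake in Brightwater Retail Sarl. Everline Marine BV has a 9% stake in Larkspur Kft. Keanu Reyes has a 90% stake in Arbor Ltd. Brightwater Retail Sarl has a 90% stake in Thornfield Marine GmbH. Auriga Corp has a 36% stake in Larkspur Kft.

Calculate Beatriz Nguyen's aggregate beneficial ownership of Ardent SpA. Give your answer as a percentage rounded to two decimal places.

Beatriz reaches Ardent along 2 paths.
Via Everline: 100% × 30% = 30%.
Direct stake: 15% = 15%.
Total: 30% + 15% = 45%.
Rounded: 45.00%.

45.00%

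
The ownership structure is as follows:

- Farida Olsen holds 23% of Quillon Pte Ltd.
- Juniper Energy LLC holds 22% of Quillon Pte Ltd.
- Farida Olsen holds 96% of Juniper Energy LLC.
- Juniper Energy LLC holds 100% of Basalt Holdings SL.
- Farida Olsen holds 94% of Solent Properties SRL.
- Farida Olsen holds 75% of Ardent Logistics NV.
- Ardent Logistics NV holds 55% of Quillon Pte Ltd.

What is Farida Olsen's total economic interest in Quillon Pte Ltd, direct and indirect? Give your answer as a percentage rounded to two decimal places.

85.37%

Farida reaches Quillon along 3 paths.
Via Juniper: 96% × 22% = 21.12%.
Direct stake: 23% = 23%.
Via Ardent: 75% × 55% = 41.25%.
Total: 21.12% + 23% + 41.25% = 85.37%.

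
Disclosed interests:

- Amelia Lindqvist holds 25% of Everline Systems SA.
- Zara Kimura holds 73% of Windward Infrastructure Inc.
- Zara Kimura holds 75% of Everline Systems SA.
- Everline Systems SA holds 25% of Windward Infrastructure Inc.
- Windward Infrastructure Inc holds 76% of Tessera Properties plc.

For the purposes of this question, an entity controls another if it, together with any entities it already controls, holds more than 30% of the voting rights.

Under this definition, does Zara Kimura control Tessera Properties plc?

Zara holds 75% of Everline, so Zara controls Everline.
Zara and Everline together hold 73% + 25% = 98% of Windward, so Zara controls Windward.
Windward holds 76% of Tessera, so Zara controls Tessera.

Yes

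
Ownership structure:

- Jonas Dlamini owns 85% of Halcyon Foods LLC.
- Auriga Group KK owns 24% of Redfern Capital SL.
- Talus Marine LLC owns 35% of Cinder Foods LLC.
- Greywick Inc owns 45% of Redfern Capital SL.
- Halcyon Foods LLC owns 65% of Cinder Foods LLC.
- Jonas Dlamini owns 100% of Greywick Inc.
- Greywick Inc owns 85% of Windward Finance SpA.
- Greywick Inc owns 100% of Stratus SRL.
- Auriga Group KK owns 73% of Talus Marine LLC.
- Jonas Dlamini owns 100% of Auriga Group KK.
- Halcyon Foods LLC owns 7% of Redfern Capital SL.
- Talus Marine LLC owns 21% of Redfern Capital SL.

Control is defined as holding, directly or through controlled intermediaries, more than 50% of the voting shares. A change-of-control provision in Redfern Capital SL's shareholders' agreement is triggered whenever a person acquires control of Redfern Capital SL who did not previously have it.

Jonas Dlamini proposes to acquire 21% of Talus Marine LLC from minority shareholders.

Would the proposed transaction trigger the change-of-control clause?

No

The purchase changes only Jonas's holdings, so Jonas is the only person who could newly come to control Redfern.
Jonas holds 100% of Auriga, so Jonas controls Auriga.
Auriga holds 73% of Talus, so Jonas controls Talus.
Jonas holds 100% of Greywick, so Jonas controls Greywick.
Jonas holds 85% of Halcyon, so Jonas controls Halcyon.
Halcyon and Talus and Greywick and Auriga together hold 7% + 21% + 45% + 24% = 97% of Redfern, so Jonas controls Redfern.
So Jonas already controls Redfern before the transaction.
After the purchase, Jonas holds 21% of Talus directly.
Jonas controlled Redfern already, so this is not a new person acquiring control; every other person's position is unchanged or reduced.
No new person acquires control, so the clause is not triggered.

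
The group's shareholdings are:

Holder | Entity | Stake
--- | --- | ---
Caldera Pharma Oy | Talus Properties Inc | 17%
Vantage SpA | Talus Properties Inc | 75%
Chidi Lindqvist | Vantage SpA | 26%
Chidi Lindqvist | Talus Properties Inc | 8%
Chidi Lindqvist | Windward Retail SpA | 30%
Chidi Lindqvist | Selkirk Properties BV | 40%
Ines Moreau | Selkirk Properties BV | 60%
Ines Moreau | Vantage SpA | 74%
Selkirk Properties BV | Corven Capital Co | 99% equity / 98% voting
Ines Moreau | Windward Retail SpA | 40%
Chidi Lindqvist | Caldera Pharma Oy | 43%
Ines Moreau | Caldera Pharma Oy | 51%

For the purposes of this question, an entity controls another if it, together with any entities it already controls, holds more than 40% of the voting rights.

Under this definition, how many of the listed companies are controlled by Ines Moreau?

5

Ines holds 60% of Selkirk, so Ines controls Selkirk.
Ines holds 51% of Caldera, so Ines controls Caldera.
Ines holds 74% of Vantage, so Ines controls Vantage.
Caldera and Vantage together hold 17% + 75% = 92% of Talus, so Ines controls Talus.
Selkirk holds 98% of Corven, so Ines controls Corven.
No other company's threshold is met.
Ines controls 5 companies.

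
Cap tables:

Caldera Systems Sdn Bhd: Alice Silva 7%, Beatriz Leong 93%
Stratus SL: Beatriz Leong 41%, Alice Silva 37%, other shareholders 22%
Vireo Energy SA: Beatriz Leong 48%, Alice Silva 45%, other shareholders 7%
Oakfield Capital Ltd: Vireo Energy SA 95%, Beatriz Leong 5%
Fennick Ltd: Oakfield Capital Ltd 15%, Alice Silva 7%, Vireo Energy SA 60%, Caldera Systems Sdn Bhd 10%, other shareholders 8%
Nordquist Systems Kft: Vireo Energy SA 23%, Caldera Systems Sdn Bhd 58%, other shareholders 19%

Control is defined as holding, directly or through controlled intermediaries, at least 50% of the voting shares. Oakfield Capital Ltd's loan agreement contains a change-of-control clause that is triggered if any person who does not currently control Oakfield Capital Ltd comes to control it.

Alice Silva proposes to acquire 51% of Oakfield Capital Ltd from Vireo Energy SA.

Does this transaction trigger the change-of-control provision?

Yes

The purchase adds only to Alice's holdings (Vireo's stake shrinks), so Alice is the only person who could newly come to control Oakfield.
Alice's largest direct stake is 45% in Vireo, which does not meet the threshold, so Alice controls no company.
Neither Alice nor any entity Alice controls holds any voting interest in Oakfield.
So before the transaction, Alice does not control Oakfield.
After the purchase, Alice holds 51% of Oakfield directly, and Vireo's stake falls to 44%.
Alice holds 51% of Oakfield, so Alice controls Oakfield.
Alice did not control Oakfield before and does after, so the clause is triggered.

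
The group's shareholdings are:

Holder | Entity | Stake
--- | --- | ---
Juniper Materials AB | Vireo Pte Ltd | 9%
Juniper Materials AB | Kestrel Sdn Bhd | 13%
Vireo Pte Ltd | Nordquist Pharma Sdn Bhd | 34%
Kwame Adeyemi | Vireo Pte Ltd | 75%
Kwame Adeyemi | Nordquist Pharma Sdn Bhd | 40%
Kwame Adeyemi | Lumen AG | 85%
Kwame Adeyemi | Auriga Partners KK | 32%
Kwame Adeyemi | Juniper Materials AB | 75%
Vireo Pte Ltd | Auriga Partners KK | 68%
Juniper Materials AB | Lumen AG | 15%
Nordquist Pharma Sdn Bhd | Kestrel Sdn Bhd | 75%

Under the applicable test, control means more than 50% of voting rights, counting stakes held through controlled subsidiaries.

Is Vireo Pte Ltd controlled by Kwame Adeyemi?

Yes

Kwame holds 75% of Juniper, so Kwame controls Juniper.
Kwame and Juniper together hold 75% + 9% = 84% of Vireo, so Kwame controls Vireo.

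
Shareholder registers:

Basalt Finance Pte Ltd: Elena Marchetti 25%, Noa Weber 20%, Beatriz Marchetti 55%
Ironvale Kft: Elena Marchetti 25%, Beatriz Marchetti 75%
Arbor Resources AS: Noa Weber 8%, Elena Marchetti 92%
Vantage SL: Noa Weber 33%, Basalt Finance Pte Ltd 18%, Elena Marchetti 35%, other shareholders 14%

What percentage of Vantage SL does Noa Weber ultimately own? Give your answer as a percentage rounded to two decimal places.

36.60%

Noa reaches Vantage along 2 paths.
Direct stake: 33% = 33%.
Via Basalt: 20% × 18% = 3.6%.
Total: 33% + 3.6% = 36.6%.
Rounded: 36.60%.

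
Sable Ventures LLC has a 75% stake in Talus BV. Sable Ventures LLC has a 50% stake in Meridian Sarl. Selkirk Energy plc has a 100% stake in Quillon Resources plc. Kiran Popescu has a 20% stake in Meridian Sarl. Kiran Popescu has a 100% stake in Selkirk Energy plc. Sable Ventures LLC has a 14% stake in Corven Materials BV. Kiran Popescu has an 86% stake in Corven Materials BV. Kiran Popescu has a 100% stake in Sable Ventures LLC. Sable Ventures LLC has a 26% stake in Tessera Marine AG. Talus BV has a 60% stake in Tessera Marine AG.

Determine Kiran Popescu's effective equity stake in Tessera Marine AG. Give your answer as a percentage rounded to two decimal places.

71.00%

Kiran reaches Tessera along 2 paths.
Via Sable: 100% × 26% = 26%.
Via Sable → Talus: 100% × 75% × 60% = 45%.
Total: 26% + 45% = 71%.
Rounded: 71.00%.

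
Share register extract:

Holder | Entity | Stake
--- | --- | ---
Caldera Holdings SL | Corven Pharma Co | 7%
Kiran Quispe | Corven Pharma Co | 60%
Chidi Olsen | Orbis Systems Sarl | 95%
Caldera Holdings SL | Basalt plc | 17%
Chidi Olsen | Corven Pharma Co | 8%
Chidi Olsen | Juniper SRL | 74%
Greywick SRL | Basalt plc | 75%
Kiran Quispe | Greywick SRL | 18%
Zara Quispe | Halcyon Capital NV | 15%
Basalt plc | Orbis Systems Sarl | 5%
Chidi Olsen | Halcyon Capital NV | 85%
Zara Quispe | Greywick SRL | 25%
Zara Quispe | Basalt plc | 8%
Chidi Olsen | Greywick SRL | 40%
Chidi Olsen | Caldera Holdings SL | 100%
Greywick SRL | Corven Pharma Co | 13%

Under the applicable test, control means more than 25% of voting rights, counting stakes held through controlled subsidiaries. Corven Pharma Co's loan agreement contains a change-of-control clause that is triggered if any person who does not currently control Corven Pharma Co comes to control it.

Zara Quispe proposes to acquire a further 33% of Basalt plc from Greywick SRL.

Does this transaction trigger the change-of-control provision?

No

The purchase adds only to Zara's holdings (Greywick's stake shrinks), so Zara is the only person who could newly come to control Corven.
Zara's largest direct stake is 25% in Greywick, which does not meet the threshold, so Zara controls no company.
Neither Zara nor any entity Zara controls holds any voting interest in Corven.
So before the transaction, Zara does not control Corven.
After the purchase, Zara's direct stake in Basalt rises to 8% + 33% = 41%, and Greywick's stake falls to 42%.
Zara holds 41% of Basalt, so Zara controls Basalt.
After the transaction, neither Zara nor any entity Zara controls holds a voting interest in Corven, so Zara still does not control it.
No new person acquires control, so the clause is not triggered.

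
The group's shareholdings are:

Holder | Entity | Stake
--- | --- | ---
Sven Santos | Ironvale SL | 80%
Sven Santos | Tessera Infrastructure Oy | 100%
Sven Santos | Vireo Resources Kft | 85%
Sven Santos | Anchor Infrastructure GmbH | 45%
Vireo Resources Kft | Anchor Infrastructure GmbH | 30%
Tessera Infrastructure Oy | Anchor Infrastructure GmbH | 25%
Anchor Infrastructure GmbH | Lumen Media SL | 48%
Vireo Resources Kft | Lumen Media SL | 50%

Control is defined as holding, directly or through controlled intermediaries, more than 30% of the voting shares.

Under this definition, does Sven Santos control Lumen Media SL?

Yes

Sven holds 100% of Tessera, so Sven controls Tessera.
Sven holds 85% of Vireo, so Sven controls Vireo.
Tessera and Vireo and Sven together hold 25% + 30% + 45% = 100% of Anchor, so Sven controls Anchor.
Anchor and Vireo together hold 48% + 50% = 98% of Lumen, so Sven controls Lumen.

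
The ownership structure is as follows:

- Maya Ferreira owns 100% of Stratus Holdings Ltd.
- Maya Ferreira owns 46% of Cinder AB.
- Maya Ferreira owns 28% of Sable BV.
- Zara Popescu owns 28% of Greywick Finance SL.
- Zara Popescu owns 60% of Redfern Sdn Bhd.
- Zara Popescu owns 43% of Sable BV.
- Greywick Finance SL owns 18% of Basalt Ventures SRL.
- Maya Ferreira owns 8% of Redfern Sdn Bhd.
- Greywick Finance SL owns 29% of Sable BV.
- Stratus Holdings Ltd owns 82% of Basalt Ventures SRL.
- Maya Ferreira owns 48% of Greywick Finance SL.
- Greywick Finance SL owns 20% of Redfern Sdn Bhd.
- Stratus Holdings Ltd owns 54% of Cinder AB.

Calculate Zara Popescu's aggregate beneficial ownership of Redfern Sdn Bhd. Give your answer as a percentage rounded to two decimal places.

65.60%

Zara reaches Redfern along 2 paths.
Via Greywick: 28% × 20% = 5.6%.
Direct stake: 60% = 60%.
Total: 5.6% + 60% = 65.6%.
Rounded: 65.60%.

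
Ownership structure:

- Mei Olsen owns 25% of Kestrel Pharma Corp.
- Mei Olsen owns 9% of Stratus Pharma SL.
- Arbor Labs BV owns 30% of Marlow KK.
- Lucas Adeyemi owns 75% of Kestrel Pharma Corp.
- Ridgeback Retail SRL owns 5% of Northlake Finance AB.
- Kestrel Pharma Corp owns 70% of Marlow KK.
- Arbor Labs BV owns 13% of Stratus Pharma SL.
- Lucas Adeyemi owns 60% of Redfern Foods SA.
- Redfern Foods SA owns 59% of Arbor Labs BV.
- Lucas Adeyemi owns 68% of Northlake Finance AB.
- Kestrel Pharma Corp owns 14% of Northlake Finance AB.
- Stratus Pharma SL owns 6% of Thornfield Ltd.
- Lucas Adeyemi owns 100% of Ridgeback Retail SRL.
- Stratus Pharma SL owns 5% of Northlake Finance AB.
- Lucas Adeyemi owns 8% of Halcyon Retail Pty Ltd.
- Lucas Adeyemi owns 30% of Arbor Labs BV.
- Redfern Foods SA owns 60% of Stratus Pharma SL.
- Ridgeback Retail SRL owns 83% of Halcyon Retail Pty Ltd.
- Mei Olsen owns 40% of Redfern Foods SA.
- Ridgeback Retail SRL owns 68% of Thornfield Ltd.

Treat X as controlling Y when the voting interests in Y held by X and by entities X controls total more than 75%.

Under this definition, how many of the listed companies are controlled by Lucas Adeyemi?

2

Lucas holds 100% of Ridgeback, so Lucas controls Ridgeback.
Ridgeback and Lucas together hold 83% + 8% = 91% of Halcyon, so Lucas controls Halcyon.
No other company's threshold is met.
Lucas controls 2 companies.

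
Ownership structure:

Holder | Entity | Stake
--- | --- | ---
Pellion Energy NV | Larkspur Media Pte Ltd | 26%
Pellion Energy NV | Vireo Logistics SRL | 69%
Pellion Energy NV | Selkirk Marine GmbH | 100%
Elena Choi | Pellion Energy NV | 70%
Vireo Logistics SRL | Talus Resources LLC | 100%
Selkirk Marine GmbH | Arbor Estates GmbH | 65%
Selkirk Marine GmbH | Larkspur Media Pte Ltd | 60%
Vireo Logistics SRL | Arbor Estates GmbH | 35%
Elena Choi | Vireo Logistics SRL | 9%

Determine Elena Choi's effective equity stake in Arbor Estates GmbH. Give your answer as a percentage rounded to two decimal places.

Elena reaches Arbor along 3 paths.
Via Pellion → Selkirk: 70% × 100% × 65% = 45.5%.
Via Vireo: 9% × 35% = 3.15%.
Via Pellion → Vireo: 70% × 69% × 35% = 16.905%.
Total: 45.5% + 3.15% + 16.905% = 65.555%.
Rounded: 65.56%.

65.56%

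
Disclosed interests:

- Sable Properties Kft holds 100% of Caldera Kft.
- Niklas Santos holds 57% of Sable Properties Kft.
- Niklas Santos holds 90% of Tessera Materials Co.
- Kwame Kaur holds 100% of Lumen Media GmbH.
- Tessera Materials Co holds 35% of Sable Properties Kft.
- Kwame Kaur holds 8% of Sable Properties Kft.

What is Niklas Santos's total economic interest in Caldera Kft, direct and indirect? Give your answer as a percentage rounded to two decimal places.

88.50%

Niklas reaches Caldera along 2 paths.
Via Sable: 57% × 100% = 57%.
Via Tessera → Sable: 90% × 35% × 100% = 31.5%.
Total: 57% + 31.5% = 88.5%.
Rounded: 88.50%.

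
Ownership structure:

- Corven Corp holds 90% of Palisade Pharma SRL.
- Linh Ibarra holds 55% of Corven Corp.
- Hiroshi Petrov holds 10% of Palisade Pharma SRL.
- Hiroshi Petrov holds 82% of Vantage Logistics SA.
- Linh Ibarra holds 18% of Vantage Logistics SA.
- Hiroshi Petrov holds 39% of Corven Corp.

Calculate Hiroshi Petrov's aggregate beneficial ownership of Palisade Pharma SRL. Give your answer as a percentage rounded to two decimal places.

45.10%

Hiroshi reaches Palisade along 2 paths.
Direct stake: 10% = 10%.
Via Corven: 39% × 90% = 35.1%.
Total: 10% + 35.1% = 45.1%.
Rounded: 45.10%.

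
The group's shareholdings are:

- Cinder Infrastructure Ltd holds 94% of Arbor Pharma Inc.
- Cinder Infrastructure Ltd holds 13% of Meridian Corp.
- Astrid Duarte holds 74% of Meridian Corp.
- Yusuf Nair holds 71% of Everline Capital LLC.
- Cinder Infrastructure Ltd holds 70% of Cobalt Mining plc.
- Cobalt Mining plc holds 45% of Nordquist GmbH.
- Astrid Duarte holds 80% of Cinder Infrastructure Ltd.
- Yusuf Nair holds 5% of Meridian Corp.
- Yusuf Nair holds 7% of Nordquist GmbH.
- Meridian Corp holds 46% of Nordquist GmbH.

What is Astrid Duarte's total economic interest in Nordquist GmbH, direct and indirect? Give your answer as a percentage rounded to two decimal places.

Astrid reaches Nordquist along 3 paths.
Via Cinder → Cobalt: 80% × 70% × 45% = 25.2%.
Via Meridian: 74% × 46% = 34.04%.
Via Cinder → Meridian: 80% × 13% × 46% = 4.784%.
Total: 25.2% + 34.04% + 4.784% = 64.024%.
Rounded: 64.02%.

64.02%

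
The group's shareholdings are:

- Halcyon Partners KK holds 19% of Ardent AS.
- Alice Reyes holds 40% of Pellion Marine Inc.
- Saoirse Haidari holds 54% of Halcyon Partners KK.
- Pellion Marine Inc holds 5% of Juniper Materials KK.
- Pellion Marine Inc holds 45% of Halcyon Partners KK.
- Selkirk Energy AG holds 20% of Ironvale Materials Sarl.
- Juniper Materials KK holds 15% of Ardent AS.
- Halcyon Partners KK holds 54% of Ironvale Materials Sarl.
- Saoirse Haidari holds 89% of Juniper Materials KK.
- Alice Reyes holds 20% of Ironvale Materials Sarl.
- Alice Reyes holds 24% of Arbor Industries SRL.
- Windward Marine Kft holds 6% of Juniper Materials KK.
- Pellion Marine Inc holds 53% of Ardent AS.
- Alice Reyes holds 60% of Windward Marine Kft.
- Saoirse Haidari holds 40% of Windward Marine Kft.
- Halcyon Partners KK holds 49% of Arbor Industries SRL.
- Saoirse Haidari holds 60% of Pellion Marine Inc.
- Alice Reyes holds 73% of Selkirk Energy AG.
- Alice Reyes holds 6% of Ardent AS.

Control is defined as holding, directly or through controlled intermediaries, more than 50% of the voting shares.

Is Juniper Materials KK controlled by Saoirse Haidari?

Saoirse holds 60% of Pellion, so Saoirse controls Pellion.
Pellion and Saoirse together hold 5% + 89% = 94% of Juniper, so Saoirse controls Juniper.

Yes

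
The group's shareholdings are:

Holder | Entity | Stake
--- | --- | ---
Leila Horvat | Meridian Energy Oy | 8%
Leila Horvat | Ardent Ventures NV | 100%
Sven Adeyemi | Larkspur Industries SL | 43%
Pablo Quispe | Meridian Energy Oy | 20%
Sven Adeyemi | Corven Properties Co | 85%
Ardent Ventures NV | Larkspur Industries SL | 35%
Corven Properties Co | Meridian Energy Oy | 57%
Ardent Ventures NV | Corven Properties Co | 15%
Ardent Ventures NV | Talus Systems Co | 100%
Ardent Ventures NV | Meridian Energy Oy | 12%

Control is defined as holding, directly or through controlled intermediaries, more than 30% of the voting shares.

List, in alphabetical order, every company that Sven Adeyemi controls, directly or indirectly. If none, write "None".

Sven holds 43% of Larkspur, so Sven controls Larkspur.
Sven holds 85% of Corven, so Sven controls Corven.
Corven holds 57% of Meridian, so Sven controls Meridian.
No other company's threshold is met.

Corven Properties Co, Larkspur Industries SL, Meridian Energy Oy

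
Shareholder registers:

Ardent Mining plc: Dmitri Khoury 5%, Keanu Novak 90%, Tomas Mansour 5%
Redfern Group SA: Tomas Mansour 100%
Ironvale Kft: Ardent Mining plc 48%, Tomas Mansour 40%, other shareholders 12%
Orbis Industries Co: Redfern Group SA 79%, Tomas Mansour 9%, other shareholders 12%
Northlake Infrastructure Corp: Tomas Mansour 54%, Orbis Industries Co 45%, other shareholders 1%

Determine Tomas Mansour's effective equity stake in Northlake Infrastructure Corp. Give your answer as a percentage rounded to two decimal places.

93.60%

Tomas reaches Northlake along 3 paths.
Direct stake: 54% = 54%.
Via Redfern → Orbis: 100% × 79% × 45% = 35.55%.
Via Orbis: 9% × 45% = 4.05%.
Total: 54% + 35.55% + 4.05% = 93.6%.
Rounded: 93.60%.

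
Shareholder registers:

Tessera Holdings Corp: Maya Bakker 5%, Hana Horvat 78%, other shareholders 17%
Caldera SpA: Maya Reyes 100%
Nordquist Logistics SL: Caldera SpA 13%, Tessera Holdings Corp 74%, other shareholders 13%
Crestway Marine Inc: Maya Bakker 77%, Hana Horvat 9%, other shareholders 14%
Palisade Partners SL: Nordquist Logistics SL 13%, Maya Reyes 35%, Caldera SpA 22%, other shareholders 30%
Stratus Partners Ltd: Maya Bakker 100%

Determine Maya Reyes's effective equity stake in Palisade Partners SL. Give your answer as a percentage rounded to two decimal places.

Maya Reyes reaches Palisade along 3 paths.
Via Caldera → Nordquist: 100% × 13% × 13% = 1.69%.
Direct stake: 35% = 35%.
Via Caldera: 100% × 22% = 22%.
Total: 1.69% + 35% + 22% = 58.69%.

58.69%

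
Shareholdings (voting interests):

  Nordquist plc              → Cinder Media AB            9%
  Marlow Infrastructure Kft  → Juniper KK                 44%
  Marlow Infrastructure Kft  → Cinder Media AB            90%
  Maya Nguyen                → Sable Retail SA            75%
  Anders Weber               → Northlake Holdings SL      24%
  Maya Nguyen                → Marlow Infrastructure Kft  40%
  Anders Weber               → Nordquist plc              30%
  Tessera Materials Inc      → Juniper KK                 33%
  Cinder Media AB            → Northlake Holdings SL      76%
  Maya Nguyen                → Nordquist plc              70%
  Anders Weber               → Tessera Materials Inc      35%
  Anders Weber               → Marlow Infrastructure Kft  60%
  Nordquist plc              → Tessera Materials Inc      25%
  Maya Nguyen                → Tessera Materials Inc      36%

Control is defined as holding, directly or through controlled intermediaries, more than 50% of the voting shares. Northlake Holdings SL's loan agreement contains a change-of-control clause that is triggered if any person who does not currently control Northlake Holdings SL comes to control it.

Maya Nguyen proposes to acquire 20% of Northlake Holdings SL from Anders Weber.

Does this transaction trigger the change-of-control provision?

No

The purchase adds only to Maya's holdings (Anders's stake shrinks), so Maya is the only person who could newly come to control Northlake.
Maya holds 70% of Nordquist, so Maya controls Nordquist.
Nordquist and Maya together hold 25% + 36% = 61% of Tessera, so Maya controls Tessera.
Maya holds 75% of Sable, so Maya controls Sable.
Neither Maya nor any entity Maya controls holds any voting interest in Northlake.
So before the transaction, Maya does not control Northlake.
After the purchase, Maya holds 20% of Northlake directly, and Anders's stake falls to 4%.
After the transaction, Maya's side holds 20% of Northlake, not > 50%, so Maya still does not control Northlake.
No new person acquires control, so the clause is not triggered.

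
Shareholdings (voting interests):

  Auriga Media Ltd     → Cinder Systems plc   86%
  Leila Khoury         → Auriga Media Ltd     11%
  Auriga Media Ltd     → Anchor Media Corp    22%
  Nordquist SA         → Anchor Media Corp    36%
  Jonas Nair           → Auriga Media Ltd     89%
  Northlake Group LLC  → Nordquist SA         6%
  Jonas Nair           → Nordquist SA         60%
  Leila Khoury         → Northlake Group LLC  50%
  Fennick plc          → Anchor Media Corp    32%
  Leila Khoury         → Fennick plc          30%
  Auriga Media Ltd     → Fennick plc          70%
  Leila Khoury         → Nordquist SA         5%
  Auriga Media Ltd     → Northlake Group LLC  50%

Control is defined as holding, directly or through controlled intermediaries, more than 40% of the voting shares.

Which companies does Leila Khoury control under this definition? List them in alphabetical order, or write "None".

Leila holds 50% of Northlake, so Leila controls Northlake.
No other company's threshold is met.

Northlake Group LLC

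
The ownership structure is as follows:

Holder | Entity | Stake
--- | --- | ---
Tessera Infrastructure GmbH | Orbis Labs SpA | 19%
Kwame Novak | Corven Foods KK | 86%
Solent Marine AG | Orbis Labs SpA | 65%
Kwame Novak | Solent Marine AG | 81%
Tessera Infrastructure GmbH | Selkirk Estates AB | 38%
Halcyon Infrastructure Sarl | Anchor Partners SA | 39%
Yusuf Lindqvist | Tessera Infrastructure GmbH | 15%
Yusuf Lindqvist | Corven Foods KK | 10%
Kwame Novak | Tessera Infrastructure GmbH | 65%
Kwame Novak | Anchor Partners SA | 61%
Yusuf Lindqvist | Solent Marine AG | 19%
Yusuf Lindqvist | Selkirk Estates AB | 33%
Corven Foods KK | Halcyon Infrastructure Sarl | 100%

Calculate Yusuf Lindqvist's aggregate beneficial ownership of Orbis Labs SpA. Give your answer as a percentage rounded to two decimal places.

15.20%

Yusuf reaches Orbis along 2 paths.
Via Tessera: 15% × 19% = 2.85%.
Via Solent: 19% × 65% = 12.35%.
Total: 2.85% + 12.35% = 15.2%.
Rounded: 15.20%.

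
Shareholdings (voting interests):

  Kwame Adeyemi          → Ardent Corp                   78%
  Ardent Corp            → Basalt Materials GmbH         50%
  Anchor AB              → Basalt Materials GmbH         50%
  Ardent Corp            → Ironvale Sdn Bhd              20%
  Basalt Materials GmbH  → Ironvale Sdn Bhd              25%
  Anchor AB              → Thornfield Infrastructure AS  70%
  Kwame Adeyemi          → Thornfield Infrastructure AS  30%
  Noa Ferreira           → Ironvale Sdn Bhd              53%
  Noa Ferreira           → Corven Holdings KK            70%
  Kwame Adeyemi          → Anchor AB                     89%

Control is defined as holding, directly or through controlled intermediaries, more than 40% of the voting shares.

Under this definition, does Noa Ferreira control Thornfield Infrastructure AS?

Noa holds 53% of Ironvale, so Noa controls Ironvale.
Noa holds 70% of Corven, so Noa controls Corven.
Neither Noa nor any entity Noa controls holds any voting interest in Thornfield.
So Noa does not control Thornfield.

No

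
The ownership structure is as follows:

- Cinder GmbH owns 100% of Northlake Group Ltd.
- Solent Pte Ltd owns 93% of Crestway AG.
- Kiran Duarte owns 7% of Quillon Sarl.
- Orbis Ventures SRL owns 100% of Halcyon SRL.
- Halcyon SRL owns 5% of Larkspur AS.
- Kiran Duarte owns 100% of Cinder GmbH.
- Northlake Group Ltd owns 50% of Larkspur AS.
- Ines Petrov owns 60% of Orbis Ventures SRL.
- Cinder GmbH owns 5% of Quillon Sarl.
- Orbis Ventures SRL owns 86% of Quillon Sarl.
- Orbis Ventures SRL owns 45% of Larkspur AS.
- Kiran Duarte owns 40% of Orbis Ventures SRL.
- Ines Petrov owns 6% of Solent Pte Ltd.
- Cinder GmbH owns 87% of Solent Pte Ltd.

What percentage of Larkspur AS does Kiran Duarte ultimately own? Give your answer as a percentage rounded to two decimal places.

70.00%

Kiran reaches Larkspur along 3 paths.
Via Orbis → Halcyon: 40% × 100% × 5% = 2%.
Via Orbis: 40% × 45% = 18%.
Via Cinder → Northlake: 100% × 100% × 50% = 50%.
Total: 2% + 18% + 50% = 70%.
Rounded: 70.00%.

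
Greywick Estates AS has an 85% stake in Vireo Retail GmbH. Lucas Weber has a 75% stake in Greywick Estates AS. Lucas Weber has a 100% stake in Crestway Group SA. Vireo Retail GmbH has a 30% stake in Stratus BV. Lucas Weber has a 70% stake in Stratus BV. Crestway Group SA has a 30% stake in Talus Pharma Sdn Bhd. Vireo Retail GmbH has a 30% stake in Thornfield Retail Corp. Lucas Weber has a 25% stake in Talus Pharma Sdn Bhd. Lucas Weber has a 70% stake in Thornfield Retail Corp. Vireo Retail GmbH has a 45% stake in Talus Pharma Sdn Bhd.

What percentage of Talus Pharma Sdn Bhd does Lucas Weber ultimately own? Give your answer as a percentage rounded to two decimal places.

Lucas reaches Talus along 3 paths.
Direct stake: 25% = 25%.
Via Crestway: 100% × 30% = 30%.
Via Greywick → Vireo: 75% × 85% × 45% = 28.6875%.
Total: 25% + 30% + 28.6875% = 83.6875%.
Rounded: 83.69%.

83.69%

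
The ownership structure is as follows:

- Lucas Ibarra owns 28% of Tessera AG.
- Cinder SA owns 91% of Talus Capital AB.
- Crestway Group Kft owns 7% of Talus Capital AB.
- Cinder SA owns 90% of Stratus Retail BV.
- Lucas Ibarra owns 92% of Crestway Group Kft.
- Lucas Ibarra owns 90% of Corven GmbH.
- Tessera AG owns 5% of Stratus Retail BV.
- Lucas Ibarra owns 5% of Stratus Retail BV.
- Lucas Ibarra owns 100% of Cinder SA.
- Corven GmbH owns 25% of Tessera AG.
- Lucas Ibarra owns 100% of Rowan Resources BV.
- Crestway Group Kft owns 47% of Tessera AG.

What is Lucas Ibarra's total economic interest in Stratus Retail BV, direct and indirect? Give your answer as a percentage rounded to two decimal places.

Lucas reaches Stratus along 5 paths.
Via Cinder: 100% × 90% = 90%.
Direct stake: 5% = 5%.
Via Corven → Tessera: 90% × 25% × 5% = 1.125%.
Via Tessera: 28% × 5% = 1.4%.
Via Crestway → Tessera: 92% × 47% × 5% = 2.162%.
Total: 90% + 5% + 1.125% + 1.4% + 2.162% = 99.687%.
Rounded: 99.69%.

99.69%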